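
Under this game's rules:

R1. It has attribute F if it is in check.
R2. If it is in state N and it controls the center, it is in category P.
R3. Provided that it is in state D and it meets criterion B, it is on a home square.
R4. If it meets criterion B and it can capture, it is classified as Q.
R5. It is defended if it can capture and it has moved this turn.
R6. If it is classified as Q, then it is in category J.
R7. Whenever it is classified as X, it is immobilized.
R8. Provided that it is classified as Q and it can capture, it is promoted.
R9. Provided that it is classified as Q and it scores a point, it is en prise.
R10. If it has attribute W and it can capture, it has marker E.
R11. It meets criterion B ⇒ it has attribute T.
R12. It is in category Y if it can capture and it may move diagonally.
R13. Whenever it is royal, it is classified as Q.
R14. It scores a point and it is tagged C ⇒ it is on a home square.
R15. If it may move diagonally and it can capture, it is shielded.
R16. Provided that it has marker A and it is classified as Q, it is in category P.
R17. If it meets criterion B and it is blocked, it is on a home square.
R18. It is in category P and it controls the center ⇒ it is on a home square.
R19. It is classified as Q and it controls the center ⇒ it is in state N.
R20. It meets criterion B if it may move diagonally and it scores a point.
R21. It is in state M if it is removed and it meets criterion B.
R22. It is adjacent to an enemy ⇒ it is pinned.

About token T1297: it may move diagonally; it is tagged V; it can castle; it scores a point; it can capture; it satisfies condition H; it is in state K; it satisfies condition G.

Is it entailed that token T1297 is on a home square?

Forward chaining from the given facts derives: is in category Y, is shielded, meets criterion B, is classified as Q, is in category J, is promoted, is en prise, has attribute T.
Rules concluding "it is on a home square": R3 needs "it is in state D"; R14 needs "it is tagged C"; R17 needs "it is blocked"; R18 needs "it is in category P" — none of these are established.

No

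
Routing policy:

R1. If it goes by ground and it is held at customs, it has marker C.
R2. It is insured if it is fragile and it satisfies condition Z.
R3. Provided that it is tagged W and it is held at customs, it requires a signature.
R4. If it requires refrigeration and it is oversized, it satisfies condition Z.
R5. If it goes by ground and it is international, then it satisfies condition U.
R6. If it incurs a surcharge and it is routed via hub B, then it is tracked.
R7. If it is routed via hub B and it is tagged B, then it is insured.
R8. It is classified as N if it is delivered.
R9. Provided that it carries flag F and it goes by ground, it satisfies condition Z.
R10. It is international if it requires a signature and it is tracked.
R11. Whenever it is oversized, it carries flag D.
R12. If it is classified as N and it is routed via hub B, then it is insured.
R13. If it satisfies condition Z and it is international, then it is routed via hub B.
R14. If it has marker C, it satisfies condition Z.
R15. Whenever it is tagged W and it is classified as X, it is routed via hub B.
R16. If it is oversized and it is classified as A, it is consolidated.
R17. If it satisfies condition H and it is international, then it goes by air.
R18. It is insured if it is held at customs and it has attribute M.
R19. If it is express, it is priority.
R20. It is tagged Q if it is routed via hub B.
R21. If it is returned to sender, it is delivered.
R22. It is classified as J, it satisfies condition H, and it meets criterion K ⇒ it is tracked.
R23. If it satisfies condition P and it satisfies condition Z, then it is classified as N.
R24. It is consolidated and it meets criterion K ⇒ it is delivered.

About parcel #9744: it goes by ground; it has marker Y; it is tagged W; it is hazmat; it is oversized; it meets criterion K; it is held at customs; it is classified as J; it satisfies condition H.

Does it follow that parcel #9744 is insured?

Forward chaining from the given facts derives: has marker C, requires a signature, carries flag D, satisfies condition Z, is tracked, is international, is routed via hub B, goes by air, is tagged Q, satisfies condition U.
Rules concluding "it is insured": R2 needs "it is fragile"; R7 needs "it is tagged B"; R12 needs "it is classified as N"; R18 needs "it has attribute M" — none of these are established.

No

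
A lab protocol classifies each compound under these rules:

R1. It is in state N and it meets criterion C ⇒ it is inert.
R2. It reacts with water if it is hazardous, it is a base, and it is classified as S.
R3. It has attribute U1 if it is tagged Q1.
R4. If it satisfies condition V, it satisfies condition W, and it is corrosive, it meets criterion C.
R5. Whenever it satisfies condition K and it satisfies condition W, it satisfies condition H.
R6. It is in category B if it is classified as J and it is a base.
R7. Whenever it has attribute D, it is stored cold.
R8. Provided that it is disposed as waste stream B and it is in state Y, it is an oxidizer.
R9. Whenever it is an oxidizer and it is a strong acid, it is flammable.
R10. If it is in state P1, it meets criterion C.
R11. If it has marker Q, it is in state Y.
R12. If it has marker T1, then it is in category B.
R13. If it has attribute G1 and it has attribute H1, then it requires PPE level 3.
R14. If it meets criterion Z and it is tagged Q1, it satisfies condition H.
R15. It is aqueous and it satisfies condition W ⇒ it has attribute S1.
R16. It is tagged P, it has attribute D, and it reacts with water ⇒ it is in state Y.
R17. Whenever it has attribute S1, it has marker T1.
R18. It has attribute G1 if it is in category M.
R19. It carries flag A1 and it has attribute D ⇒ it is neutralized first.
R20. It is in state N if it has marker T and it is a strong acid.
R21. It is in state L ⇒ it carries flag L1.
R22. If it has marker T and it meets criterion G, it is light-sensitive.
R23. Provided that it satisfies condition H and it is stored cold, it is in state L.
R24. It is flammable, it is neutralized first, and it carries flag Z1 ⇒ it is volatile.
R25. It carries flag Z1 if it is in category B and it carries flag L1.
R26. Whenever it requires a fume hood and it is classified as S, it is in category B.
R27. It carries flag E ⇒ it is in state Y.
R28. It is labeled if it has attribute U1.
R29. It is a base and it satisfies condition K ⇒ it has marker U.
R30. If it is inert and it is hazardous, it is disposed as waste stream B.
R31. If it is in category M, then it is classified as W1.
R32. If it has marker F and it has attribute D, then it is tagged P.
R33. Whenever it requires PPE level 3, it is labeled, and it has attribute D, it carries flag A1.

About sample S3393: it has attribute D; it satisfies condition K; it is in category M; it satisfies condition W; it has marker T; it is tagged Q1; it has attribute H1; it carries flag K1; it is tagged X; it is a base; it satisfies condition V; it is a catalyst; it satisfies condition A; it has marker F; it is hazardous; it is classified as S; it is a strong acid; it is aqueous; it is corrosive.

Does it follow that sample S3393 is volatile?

By R2 (it is hazardous, it is a base, it is classified as S): it reacts with water.
By R3 (it is tagged Q1): it has attribute U1.
By R4 (it satisfies condition V, it satisfies condition W, it is corrosive): it meets criterion C.
By R5 (it satisfies condition K, it satisfies condition W): it satisfies condition H.
By R7 (it has attribute D): it is stored cold.
By R15 (it is aqueous, it satisfies condition W): it has attribute S1.
By R17 (it has attribute S1): it has marker T1.
By R18 (it is in category M): it has attribute G1.
By R20 (it has marker T, it is a strong acid): it is in state N.
By R23 (it satisfies condition H, it is stored cold): it is in state L.
By R28 (it has attribute U1): it is labeled.
By R32 (it has marker F, it has attribute D): it is tagged P.
By R1 (it is in state N, it meets criterion C): it is inert.
By R12 (it has marker T1): it is in category B.
By R13 (it has attribute G1, it has attribute H1): it requires PPE level 3.
By R16 (it is tagged P, it has attribute D, it reacts with water): it is in state Y.
By R21 (it is in state L): it carries flag L1.
By R25 (it is in category B, it carries flag L1): it carries flag Z1.
By R30 (it is inert, it is hazardous): it is disposed as waste stream B.
By R33 (it requires PPE level 3, it is labeled, it has attribute D): it carries flag A1.
By R8 (it is disposed as waste stream B, it is in state Y): it is an oxidizer.
By R9 (it is an oxidizer, it is a strong acid): it is flammable.
By R19 (it carries flag A1, it has attribute D): it is neutralized first.
By R24 (it is flammable, it is neutralized first, it carries flag Z1): it is volatile.

Yes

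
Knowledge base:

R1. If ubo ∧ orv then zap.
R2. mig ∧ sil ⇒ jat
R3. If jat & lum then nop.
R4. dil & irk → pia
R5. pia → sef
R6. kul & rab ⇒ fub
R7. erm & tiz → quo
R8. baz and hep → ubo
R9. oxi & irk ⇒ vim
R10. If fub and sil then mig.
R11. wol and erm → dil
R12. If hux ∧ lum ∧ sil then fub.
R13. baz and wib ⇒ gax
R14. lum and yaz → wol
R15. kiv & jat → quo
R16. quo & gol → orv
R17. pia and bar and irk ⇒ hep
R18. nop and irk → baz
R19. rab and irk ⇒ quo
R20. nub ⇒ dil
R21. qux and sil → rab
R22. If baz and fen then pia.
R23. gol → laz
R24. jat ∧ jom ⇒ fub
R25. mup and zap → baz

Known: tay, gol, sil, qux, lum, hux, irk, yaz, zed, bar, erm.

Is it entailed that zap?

fub  (by R12: hux, lum, sil)
wol  (by R14: lum, yaz)
rab  (by R21: qux, sil)
mig  (by R10: fub, sil)
dil  (by R11: wol, erm)
quo  (by R19: rab, irk)
jat  (by R2: mig, sil)
nop  (by R3: jat, lum)
pia  (by R4: dil, irk)
orv  (by R16: quo, gol)
hep  (by R17: pia, bar, irk)
baz  (by R18: nop, irk)
ubo  (by R8: baz, hep)
zap  (by R1: ubo, orv)

Yes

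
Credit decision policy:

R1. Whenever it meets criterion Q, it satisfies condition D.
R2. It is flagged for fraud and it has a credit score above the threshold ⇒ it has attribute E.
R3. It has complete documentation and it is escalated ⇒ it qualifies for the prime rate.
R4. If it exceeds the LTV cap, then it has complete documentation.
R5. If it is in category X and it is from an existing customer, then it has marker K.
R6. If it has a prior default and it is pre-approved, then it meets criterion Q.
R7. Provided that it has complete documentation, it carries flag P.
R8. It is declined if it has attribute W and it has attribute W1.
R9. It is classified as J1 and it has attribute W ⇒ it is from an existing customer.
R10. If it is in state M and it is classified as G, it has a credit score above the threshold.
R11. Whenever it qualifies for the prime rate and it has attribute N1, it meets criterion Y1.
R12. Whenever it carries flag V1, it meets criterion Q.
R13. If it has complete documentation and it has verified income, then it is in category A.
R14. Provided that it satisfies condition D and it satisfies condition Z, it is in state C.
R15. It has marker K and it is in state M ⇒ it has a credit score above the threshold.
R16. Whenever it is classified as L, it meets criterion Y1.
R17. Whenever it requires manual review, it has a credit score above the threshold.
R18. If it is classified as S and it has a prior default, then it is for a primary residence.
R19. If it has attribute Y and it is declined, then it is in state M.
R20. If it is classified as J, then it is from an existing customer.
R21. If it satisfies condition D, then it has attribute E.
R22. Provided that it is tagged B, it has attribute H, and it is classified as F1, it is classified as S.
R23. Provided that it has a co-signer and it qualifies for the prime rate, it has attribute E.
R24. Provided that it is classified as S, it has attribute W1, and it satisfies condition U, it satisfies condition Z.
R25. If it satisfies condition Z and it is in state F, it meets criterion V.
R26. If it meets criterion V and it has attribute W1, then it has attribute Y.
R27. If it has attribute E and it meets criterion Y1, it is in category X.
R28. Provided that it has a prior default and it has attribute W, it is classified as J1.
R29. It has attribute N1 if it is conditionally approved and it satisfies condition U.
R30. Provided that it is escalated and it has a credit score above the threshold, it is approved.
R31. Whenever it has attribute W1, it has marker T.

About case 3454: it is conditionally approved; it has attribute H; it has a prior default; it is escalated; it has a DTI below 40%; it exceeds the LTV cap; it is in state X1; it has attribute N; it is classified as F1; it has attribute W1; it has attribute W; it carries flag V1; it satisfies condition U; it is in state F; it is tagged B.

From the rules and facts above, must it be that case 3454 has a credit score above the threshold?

By R4 (it exceeds the LTV cap): it has complete documentation.
By R8 (it has attribute W, it has attribute W1): it is declined.
By R12 (it carries flag V1): it meets criterion Q.
By R22 (it is tagged B, it has attribute H, it is classified as F1): it is classified as S.
By R24 (it is classified as S, it has attribute W1, it satisfies condition U): it satisfies condition Z.
By R25 (it satisfies condition Z, it is in state F): it meets criterion V.
By R26 (it meets criterion V, it has attribute W1): it has attribute Y.
By R28 (it has a prior default, it has attribute W): it is classified as J1.
By R29 (it is conditionally approved, it satisfies condition U): it has attribute N1.
By R1 (it meets criterion Q): it satisfies condition D.
By R3 (it has complete documentation, it is escalated): it qualifies for the prime rate.
By R9 (it is classified as J1, it has attribute W): it is from an existing customer.
By R11 (it qualifies for the prime rate, it has attribute N1): it meets criterion Y1.
By R19 (it has attribute Y, it is declined): it is in state M.
By R21 (it satisfies condition D): it has attribute E.
By R27 (it has attribute E, it meets criterion Y1): it is in category X.
By R5 (it is in category X, it is from an existing customer): it has marker K.
By R15 (it has marker K, it is in state M): it has a credit score above the threshold.

Yes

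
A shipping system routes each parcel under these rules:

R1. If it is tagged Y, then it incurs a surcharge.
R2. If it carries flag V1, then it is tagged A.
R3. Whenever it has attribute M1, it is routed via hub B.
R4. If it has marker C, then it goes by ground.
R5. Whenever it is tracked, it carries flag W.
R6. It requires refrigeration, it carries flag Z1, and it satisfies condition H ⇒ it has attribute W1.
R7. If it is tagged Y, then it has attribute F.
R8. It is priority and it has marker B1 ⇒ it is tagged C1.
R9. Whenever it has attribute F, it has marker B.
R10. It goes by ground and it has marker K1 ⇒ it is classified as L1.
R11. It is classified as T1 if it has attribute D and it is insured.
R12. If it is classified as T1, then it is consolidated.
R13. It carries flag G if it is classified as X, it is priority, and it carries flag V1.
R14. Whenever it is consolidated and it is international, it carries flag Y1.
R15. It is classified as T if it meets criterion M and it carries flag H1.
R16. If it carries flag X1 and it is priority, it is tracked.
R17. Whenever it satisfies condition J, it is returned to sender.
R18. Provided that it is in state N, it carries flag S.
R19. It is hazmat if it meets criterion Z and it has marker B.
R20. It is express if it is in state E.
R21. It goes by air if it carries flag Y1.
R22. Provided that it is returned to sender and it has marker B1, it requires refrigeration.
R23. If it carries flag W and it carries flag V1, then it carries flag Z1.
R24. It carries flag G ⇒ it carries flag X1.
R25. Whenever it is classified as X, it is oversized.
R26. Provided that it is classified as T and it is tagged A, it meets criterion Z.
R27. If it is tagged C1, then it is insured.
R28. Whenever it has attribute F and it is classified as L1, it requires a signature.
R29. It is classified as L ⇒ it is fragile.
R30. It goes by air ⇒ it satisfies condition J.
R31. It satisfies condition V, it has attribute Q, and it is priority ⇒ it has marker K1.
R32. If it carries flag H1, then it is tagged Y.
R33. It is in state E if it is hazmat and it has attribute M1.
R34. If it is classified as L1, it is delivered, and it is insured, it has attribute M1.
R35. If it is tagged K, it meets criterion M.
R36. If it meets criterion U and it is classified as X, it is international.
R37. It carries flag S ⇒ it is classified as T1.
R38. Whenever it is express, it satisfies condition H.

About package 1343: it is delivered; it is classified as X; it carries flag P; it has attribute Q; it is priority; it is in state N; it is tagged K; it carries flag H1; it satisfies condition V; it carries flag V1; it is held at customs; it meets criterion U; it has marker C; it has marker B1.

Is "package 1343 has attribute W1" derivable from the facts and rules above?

Yes

By R2 (it carries flag V1): it is tagged A.
By R4 (it has marker C): it goes by ground.
By R8 (it is priority, it has marker B1): it is tagged C1.
By R13 (it is classified as X, it is priority, it carries flag V1): it carries flag G.
By R18 (it is in state N): it carries flag S.
By R24 (it carries flag G): it carries flag X1.
By R27 (it is tagged C1): it is insured.
By R31 (it satisfies condition V, it has attribute Q, it is priority): it has marker K1.
By R32 (it carries flag H1): it is tagged Y.
By R35 (it is tagged K): it meets criterion M.
By R36 (it meets criterion U, it is classified as X): it is international.
By R37 (it carries flag S): it is classified as T1.
By R7 (it is tagged Y): it has attribute F.
By R9 (it has attribute F): it has marker B.
By R10 (it goes by ground, it has marker K1): it is classified as L1.
By R12 (it is classified as T1): it is consolidated.
By R14 (it is consolidated, it is international): it carries flag Y1.
By R15 (it meets criterion M, it carries flag H1): it is classified as T.
By R16 (it carries flag X1, it is priority): it is tracked.
By R21 (it carries flag Y1): it goes by air.
By R26 (it is classified as T, it is tagged A): it meets criterion Z.
By R30 (it goes by air): it satisfies condition J.
By R34 (it is classified as L1, it is delivered, it is insured): it has attribute M1.
By R5 (it is tracked): it carries flag W.
By R17 (it satisfies condition J): it is returned to sender.
By R19 (it meets criterion Z, it has marker B): it is hazmat.
By R22 (it is returned to sender, it has marker B1): it requires refrigeration.
By R23 (it carries flag W, it carries flag V1): it carries flag Z1.
By R33 (it is hazmat, it has attribute M1): it is in state E.
By R20 (it is in state E): it is express.
By R38 (it is express): it satisfies condition H.
By R6 (it requires refrigeration, it carries flag Z1, it satisfies condition H): it has attribute W1.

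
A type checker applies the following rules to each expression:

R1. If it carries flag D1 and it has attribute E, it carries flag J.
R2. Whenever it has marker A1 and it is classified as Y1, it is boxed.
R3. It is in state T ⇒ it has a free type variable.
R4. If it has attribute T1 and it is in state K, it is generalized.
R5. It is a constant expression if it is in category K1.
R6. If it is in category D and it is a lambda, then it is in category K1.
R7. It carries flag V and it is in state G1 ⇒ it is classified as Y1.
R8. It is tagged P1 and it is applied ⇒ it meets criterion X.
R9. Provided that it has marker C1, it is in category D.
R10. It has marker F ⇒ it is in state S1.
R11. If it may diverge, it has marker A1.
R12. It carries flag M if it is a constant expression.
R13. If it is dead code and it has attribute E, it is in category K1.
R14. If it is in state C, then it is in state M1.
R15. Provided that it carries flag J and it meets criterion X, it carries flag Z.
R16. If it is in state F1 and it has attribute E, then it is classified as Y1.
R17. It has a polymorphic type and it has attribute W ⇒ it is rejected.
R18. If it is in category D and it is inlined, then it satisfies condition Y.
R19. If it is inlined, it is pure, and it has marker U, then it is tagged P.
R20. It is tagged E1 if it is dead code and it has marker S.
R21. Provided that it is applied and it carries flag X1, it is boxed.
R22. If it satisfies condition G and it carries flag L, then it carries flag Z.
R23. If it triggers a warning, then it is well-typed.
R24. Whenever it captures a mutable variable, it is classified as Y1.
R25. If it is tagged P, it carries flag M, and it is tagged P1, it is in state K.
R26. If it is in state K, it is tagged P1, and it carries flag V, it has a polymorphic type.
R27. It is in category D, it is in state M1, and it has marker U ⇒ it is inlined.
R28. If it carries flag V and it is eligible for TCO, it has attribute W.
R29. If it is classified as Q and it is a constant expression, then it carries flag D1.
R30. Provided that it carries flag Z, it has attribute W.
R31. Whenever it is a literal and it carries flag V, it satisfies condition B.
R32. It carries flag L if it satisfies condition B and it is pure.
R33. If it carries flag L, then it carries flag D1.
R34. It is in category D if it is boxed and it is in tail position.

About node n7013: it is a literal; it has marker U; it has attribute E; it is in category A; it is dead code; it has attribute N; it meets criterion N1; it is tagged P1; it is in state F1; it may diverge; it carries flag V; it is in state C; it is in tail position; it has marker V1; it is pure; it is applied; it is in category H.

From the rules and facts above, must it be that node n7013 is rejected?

Yes

By R8 (it is tagged P1, it is applied): it meets criterion X.
By R11 (it may diverge): it has marker A1.
By R13 (it is dead code, it has attribute E): it is in category K1.
By R14 (it is in state C): it is in state M1.
By R16 (it is in state F1, it has attribute E): it is classified as Y1.
By R31 (it is a literal, it carries flag V): it satisfies condition B.
By R32 (it satisfies condition B, it is pure): it carries flag L.
By R33 (it carries flag L): it carries flag D1.
By R1 (it carries flag D1, it has attribute E): it carries flag J.
By R2 (it has marker A1, it is classified as Y1): it is boxed.
By R5 (it is in category K1): it is a constant expression.
By R12 (it is a constant expression): it carries flag M.
By R15 (it carries flag J, it meets criterion X): it carries flag Z.
By R30 (it carries flag Z): it has attribute W.
By R34 (it is boxed, it is in tail position): it is in category D.
By R27 (it is in category D, it is in state M1, it has marker U): it is inlined.
By R19 (it is inlined, it is pure, it has marker U): it is tagged P.
By R25 (it is tagged P, it carries flag M, it is tagged P1): it is in state K.
By R26 (it is in state K, it is tagged P1, it carries flag V): it has a polymorphic type.
By R17 (it has a polymorphic type, it has attribute W): it is rejected.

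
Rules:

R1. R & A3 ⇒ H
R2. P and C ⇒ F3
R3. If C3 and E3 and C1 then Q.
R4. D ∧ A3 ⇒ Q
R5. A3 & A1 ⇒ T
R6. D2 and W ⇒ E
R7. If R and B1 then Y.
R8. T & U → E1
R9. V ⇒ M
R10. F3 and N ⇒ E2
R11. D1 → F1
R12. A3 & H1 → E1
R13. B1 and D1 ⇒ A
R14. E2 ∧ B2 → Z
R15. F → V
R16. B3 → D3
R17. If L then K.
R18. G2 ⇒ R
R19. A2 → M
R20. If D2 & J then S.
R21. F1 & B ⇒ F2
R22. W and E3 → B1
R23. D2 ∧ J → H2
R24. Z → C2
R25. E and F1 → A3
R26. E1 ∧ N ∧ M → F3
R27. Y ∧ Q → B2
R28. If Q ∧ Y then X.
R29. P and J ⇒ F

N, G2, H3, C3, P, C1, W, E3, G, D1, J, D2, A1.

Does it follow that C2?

Forward chaining from the given facts derives: Q, E, F1, R, S, B1, H2, A3, F, H, T, Y, A, V, B2, X, M.
The only rule concluding C2 is R24, which needs Z; that is never established.

No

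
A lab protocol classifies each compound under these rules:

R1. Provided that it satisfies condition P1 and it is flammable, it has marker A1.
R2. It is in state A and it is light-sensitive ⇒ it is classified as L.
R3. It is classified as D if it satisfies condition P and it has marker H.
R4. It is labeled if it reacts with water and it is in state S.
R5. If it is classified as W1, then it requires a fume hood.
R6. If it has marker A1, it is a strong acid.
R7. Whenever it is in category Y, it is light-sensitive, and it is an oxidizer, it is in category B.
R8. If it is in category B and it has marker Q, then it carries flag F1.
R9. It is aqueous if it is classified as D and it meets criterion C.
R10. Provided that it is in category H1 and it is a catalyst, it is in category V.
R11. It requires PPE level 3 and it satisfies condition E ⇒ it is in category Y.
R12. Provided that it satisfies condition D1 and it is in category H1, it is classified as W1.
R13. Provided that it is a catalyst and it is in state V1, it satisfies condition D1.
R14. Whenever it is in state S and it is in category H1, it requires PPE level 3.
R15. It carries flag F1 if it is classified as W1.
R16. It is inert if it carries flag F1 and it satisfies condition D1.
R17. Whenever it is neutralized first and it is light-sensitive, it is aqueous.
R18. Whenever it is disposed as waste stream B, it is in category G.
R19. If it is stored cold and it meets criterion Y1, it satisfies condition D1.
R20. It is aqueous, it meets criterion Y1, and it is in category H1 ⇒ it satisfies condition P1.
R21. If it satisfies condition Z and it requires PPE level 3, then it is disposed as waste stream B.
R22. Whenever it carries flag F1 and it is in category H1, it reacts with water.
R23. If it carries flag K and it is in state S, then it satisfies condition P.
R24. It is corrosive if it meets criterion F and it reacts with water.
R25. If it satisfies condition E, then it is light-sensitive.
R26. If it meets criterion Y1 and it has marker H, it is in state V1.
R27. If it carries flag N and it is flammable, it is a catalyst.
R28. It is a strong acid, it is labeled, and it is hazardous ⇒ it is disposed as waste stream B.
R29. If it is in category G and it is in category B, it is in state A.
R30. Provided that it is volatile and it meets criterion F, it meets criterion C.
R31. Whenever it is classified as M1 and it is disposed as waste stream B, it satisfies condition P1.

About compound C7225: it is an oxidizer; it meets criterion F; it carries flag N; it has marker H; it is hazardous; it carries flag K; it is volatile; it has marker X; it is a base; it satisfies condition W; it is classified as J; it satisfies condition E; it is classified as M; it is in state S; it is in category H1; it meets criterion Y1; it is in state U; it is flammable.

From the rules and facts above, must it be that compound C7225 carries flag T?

No

Forward chaining from the given facts derives: requires PPE level 3, satisfies condition P, is light-sensitive, is in state V1, is a catalyst, meets criterion C, is classified as D, is aqueous, is in category V, is in category Y, satisfies condition D1, satisfies condition P1, has marker A1, is a strong acid, is in category B, is classified as W1, carries flag F1, is inert, reacts with water, is corrosive, is labeled, requires a fume hood, is disposed as waste stream B, is in category G, is in state A, is classified as L.
No rule has "it carries flag T" as its conclusion, and it is not among the given facts.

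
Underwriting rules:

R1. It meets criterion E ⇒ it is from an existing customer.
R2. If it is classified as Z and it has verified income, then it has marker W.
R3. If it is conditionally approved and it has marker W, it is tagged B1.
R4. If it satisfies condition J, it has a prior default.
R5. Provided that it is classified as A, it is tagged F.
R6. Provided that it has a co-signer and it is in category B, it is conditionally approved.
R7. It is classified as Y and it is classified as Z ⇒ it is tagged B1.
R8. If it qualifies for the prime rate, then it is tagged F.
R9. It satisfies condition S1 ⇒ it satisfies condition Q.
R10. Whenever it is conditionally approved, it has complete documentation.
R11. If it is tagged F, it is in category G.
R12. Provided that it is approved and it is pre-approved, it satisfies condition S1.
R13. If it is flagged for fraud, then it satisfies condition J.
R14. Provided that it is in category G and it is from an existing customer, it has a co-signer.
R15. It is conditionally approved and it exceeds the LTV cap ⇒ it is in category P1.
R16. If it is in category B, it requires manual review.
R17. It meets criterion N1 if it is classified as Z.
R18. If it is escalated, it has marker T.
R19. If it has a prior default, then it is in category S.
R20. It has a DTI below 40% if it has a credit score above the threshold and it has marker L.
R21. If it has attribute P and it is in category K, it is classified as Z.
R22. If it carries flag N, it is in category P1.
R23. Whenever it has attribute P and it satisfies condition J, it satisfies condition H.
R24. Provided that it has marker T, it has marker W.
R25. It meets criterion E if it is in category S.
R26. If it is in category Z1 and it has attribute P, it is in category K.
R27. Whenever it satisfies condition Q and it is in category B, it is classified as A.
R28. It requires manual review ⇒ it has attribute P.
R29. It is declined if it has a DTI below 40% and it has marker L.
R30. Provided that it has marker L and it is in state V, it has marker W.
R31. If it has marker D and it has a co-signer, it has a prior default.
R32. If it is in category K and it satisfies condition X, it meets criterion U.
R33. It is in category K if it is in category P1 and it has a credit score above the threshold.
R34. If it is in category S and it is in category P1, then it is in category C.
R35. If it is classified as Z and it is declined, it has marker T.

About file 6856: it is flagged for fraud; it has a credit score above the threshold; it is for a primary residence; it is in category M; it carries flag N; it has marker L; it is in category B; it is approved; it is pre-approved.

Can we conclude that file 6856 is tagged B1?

Yes

By R12 (it is approved, it is pre-approved): it satisfies condition S1.
By R13 (it is flagged for fraud): it satisfies condition J.
By R16 (it is in category B): it requires manual review.
By R20 (it has a credit score above the threshold, it has marker L): it has a DTI below 40%.
By R22 (it carries flag N): it is in category P1.
By R28 (it requires manual review): it has attribute P.
By R29 (it has a DTI below 40%, it has marker L): it is declined.
By R33 (it is in category P1, it has a credit score above the threshold): it is in category K.
By R4 (it satisfies condition J): it has a prior default.
By R9 (it satisfies condition S1): it satisfies condition Q.
By R19 (it has a prior default): it is in category S.
By R21 (it has attribute P, it is in category K): it is classified as Z.
By R25 (it is in category S): it meets criterion E.
By R27 (it satisfies condition Q, it is in category B): it is classified as A.
By R35 (it is classified as Z, it is declined): it has marker T.
By R1 (it meets criterion E): it is from an existing customer.
By R5 (it is classified as A): it is tagged F.
By R11 (it is tagged F): it is in category G.
By R14 (it is in category G, it is from an existing customer): it has a co-signer.
By R24 (it has marker T): it has marker W.
By R6 (it has a co-signer, it is in category B): it is conditionally approved.
By R3 (it is conditionally approved, it has marker W): it is tagged B1.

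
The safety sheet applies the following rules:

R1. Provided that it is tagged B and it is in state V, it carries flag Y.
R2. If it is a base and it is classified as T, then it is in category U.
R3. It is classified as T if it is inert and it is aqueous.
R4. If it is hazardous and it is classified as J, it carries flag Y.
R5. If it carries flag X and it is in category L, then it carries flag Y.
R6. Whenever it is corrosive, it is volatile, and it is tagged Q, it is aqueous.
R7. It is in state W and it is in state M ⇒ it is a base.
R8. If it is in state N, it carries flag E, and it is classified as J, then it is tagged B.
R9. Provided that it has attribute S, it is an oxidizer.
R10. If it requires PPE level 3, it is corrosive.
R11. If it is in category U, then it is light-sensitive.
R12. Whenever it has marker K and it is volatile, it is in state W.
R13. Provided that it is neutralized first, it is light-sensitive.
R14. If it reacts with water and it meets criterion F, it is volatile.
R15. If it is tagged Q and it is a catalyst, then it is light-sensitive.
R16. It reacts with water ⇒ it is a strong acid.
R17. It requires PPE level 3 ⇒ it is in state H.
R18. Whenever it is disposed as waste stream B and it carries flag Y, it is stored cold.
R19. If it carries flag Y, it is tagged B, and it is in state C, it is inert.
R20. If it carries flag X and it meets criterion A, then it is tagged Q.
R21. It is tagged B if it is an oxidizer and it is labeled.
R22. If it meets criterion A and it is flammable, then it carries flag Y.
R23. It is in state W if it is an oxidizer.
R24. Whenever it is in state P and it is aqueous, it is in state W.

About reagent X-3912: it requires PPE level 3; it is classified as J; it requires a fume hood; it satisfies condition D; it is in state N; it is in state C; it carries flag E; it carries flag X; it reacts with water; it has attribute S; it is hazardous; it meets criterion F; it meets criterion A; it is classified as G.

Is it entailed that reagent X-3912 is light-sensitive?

No

Forward chaining from the given facts derives: carries flag Y, is tagged B, is an oxidizer, is corrosive, is volatile, is a strong acid, is in state H, is inert, is tagged Q, is in state W, is aqueous, is classified as T.
Rules concluding "it is light-sensitive": R11 needs "it is in category U"; R13 needs "it is neutralized first"; R15 needs "it is a catalyst" — none of these are established.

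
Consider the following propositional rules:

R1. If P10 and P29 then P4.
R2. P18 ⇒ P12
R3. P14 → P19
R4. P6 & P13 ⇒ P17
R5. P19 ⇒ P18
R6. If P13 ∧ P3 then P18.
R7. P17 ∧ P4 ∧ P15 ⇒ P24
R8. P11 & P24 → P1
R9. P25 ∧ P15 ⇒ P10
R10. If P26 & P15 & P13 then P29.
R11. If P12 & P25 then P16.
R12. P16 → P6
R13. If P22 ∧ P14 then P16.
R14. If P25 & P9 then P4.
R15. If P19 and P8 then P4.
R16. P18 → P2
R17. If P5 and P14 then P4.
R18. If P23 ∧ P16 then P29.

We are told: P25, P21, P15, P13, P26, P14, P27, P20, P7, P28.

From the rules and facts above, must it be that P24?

P19  (by R3: P14)
P18  (by R5: P19)
P10  (by R9: P25, P15)
P29  (by R10: P26, P15, P13)
P4  (by R1: P10, P29)
P12  (by R2: P18)
P16  (by R11: P12, P25)
P6  (by R12: P16)
P17  (by R4: P6, P13)
P24  (by R7: P17, P4, P15)

Yes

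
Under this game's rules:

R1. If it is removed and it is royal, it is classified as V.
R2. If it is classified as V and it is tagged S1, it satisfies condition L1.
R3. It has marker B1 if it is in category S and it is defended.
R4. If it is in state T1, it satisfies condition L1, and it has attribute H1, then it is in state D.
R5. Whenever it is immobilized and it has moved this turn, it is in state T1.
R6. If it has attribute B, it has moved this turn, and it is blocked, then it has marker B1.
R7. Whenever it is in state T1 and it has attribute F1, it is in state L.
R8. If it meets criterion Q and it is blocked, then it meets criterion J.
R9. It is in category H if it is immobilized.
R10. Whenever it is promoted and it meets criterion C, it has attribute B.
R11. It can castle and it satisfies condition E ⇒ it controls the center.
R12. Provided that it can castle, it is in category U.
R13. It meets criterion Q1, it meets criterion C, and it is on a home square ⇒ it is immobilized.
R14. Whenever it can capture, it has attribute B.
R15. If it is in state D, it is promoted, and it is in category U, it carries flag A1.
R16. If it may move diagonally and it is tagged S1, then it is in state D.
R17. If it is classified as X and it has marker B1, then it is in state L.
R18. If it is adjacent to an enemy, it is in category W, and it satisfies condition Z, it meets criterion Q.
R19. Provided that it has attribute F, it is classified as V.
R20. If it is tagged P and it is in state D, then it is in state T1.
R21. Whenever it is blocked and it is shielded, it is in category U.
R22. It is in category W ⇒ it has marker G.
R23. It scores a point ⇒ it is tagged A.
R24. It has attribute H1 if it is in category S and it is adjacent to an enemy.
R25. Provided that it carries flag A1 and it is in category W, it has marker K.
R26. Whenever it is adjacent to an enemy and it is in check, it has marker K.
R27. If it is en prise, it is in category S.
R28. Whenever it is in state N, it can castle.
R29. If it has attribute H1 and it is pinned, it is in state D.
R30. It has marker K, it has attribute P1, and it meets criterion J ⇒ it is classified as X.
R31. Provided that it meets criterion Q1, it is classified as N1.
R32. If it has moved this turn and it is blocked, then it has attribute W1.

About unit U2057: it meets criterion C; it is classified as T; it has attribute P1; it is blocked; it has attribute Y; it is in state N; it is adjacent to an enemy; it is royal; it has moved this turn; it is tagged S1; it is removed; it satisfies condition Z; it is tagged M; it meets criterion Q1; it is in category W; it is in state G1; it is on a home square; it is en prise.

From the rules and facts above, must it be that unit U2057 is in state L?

Forward chaining from the given facts derives: is classified as V, satisfies condition L1, is immobilized, meets criterion Q, has marker G, is in category S, can castle, is classified as N1, has attribute W1, is in state T1, meets criterion J, is in category H, is in category U, has attribute H1, is in state D.
Rules concluding "it is in state L": R7 needs "it has attribute F1"; R17 needs "it is classified as X" — none of these are established.

No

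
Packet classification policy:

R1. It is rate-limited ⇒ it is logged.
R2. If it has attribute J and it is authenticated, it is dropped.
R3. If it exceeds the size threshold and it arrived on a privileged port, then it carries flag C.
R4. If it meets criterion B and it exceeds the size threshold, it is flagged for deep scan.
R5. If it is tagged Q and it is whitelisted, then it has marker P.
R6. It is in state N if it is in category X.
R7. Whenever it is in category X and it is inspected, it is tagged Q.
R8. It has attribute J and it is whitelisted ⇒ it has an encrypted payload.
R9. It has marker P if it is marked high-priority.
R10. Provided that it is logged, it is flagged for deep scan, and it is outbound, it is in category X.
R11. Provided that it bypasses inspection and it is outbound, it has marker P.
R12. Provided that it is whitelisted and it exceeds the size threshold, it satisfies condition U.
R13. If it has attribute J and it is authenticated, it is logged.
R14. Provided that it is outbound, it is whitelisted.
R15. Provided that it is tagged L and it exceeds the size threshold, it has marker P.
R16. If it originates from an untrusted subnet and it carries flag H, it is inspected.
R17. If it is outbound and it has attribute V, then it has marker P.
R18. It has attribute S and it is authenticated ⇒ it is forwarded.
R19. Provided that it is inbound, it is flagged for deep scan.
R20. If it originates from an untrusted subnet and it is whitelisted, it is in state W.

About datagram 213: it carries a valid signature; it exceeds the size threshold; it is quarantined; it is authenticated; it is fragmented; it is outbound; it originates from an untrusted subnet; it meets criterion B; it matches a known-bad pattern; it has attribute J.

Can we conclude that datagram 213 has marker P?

Forward chaining from the given facts derives: is dropped, is flagged for deep scan, is logged, is whitelisted, is in state W, has an encrypted payload, is in category X, satisfies condition U, is in state N.
Rules concluding "it has marker P": R5 needs "it is tagged Q"; R9 needs "it is marked high-priority"; R11 needs "it bypasses inspection"; R15 needs "it is tagged L"; R17 needs "it has attribute V" — none of these are established.

No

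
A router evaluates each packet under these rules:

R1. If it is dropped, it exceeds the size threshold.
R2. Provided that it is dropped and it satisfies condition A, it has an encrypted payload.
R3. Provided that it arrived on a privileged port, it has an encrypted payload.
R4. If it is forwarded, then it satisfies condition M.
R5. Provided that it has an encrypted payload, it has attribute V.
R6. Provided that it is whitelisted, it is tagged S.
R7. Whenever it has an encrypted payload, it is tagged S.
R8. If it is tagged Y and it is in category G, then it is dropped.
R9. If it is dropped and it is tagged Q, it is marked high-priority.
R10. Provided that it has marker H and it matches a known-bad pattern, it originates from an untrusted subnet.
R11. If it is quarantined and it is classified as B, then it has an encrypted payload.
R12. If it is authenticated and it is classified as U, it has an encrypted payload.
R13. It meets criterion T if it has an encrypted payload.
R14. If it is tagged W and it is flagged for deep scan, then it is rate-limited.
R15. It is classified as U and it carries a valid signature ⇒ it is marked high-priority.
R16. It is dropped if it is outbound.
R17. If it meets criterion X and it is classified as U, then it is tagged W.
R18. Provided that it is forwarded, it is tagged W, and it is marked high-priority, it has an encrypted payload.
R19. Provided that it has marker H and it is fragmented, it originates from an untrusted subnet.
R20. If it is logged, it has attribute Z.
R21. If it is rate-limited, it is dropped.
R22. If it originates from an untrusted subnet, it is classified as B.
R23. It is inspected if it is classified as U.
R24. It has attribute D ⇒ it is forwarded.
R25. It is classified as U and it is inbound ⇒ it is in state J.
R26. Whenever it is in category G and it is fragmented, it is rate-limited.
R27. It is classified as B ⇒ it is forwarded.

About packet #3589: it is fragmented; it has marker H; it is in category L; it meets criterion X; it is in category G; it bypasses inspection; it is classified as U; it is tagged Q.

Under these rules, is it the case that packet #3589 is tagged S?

Yes

By R17 (it meets criterion X, it is classified as U): it is tagged W.
By R19 (it has marker H, it is fragmented): it originates from an untrusted subnet.
By R22 (it originates from an untrusted subnet): it is classified as B.
By R26 (it is in category G, it is fragmented): it is rate-limited.
By R27 (it is classified as B): it is forwarded.
By R21 (it is rate-limited): it is dropped.
By R9 (it is dropped, it is tagged Q): it is marked high-priority.
By R18 (it is forwarded, it is tagged W, it is marked high-priority): it has an encrypted payload.
By R7 (it has an encrypted payload): it is tagged S.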